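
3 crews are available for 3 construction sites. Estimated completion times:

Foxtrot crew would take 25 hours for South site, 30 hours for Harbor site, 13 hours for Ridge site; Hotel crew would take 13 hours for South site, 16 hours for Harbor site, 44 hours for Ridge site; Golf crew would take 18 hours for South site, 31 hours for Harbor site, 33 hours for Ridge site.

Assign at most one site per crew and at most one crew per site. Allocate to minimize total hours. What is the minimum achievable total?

Min total: 47 hours

This is a one-to-one assignment (minimum-cost bipartite matching).
Optimal: Foxtrot crew→Ridge site (13 hours), Hotel crew→Harbor site (16 hours), Golf crew→South site (18 hours) — total 13+16+18 = 47 hours.
Row-greedy (each crew in turn takes its cheapest remaining site) gives 57 hours, worse by 10.
No other one-to-one assignment undercuts 47 hours.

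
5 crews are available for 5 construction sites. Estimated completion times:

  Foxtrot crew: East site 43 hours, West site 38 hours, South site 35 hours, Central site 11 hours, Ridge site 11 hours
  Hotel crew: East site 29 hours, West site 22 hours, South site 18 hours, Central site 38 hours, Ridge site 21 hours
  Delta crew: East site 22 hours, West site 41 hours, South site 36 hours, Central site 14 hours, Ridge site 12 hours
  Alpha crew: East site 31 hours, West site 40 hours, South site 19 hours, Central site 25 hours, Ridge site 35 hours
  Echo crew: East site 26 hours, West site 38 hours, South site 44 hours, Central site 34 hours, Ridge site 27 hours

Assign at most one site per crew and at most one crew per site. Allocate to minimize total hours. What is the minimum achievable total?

Minimum total: 90 hours

This is the linear assignment problem.
Optimal: Foxtrot crew→Central site (11 hours), Hotel crew→West site (22 hours), Delta crew→Ridge site (12 hours), Alpha crew→South site (19 hours), Echo crew→East site (26 hours) — total 11+22+12+19+26 = 90 hours.
Min-entry greedy (repeatedly take the single cheapest remaining cell) gives 107 hours, worse by 17.
Next-best assignment: Foxtrot crew→Ridge site, Hotel crew→West site, Delta crew→Central site, Alpha crew→South site, Echo crew→East site = 92 hours.
Every other assignment is strictly worse.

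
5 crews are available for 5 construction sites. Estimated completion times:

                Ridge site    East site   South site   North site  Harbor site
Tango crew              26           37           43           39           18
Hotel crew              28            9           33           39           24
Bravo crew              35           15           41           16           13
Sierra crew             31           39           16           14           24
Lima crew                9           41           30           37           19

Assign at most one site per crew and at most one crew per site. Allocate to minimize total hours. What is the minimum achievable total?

Minimum total: 68 hours

Optimal: Tango crew→Harbor site (18 hours), Hotel crew→East site (9 hours), Bravo crew→North site (16 hours), Sierra crew→South site (16 hours), Lima crew→Ridge site (9 hours) — total 18+9+16+16+9 = 68 hours.
Min-entry greedy (repeatedly take the single cheapest remaining cell) gives 88 hours, worse by 20.
No other one-to-one assignment undercuts 68 hours.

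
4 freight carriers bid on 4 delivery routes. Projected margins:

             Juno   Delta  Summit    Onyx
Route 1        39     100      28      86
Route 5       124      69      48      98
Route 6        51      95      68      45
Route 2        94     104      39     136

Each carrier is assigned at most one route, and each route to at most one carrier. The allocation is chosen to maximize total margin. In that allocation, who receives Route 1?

Delta receives Route 1.

Optimal: Juno→Route 5 ($124k), Delta→Route 1 ($100k), Summit→Route 6 ($68k), Onyx→Route 2 ($136k) — total 124+100+68+136 = $428k.
Row-greedy (each carrier in turn takes its best remaining route) gives $382k, worse by 46.
Next-best assignment: Juno→Route 5, Delta→Route 6, Summit→Route 1, Onyx→Route 2 = $383k.
Delta's own top route is Route 2 ($104k), but forcing Delta→Route 2 and reassigning the rest optimally gives only $382k — worse by 46.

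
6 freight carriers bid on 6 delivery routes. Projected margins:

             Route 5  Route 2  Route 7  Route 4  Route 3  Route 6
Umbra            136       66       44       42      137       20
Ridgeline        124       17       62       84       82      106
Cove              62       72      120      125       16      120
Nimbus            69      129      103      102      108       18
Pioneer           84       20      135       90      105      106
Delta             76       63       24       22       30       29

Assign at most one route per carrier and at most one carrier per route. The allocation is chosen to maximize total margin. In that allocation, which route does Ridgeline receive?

Ridgeline receives Route 6.

Optimal: Umbra→Route 3 ($137k), Ridgeline→Route 6 ($106k), Cove→Route 4 ($125k), Nimbus→Route 2 ($129k), Pioneer→Route 7 ($135k), Delta→Route 5 ($76k) — total 137+106+125+129+135+76 = $708k.
Row-greedy (each carrier in turn takes its best remaining route) gives $679k, worse by 29.
Ridgeline's own top route is Route 5 ($124k), but forcing Ridgeline→Route 5 and reassigning the rest optimally gives only $681k — worse by 27.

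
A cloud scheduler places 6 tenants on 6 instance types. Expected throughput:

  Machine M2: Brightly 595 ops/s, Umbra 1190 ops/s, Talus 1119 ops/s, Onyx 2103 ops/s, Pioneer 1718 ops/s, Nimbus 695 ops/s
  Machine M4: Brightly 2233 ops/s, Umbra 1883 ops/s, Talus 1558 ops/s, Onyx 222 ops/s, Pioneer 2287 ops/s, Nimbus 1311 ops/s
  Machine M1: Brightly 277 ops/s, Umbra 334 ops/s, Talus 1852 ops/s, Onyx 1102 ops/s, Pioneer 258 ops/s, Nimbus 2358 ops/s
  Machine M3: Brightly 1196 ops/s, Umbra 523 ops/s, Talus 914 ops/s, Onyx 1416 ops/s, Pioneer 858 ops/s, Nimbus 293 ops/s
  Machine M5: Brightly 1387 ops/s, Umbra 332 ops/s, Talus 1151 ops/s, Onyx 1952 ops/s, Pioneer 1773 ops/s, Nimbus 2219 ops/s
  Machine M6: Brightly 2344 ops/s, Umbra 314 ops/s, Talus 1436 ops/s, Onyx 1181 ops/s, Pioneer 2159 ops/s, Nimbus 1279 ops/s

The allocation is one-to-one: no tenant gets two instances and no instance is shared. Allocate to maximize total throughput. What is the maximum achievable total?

Optimal: Brightly→Machine M6 (2344 ops/s), Umbra→Machine M4 (1883 ops/s), Talus→Machine M1 (1852 ops/s), Onyx→Machine M3 (1416 ops/s), Pioneer→Machine M2 (1718 ops/s), Nimbus→Machine M5 (2219 ops/s) — total 2344+1883+1852+1416+1718+2219 = 11432 ops/s.
Max-entry greedy (repeatedly take the single best remaining cell) gives 10766 ops/s, worse by 666.
Next-best assignment: Brightly→Machine M3, Umbra→Machine M4, Talus→Machine M1, Onyx→Machine M2, Pioneer→Machine M6, Nimbus→Machine M5 = 11412 ops/s.

Maximum total: 11432 ops/s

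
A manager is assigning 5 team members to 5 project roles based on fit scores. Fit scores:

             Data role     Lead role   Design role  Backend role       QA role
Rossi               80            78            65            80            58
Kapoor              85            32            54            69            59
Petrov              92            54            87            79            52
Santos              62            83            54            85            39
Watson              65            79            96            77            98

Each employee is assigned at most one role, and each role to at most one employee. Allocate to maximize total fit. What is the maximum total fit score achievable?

Maximum total: 433 pts

This is a one-to-one assignment (maximum-weight bipartite matching).
Optimal: Rossi→Lead role (78 pts), Kapoor→Data role (85 pts), Petrov→Design role (87 pts), Santos→Backend role (85 pts), Watson→QA role (98 pts) — total 78+85+87+85+98 = 433 pts.
Row-greedy (each employee in turn takes its best remaining role) gives 417 pts, worse by 16.
Swapping Watson↔Kapoor (Watson→Data role 65 pts, Kapoor→QA role 59 pts) loses 59.
No other one-to-one assignment exceeds 433 pts.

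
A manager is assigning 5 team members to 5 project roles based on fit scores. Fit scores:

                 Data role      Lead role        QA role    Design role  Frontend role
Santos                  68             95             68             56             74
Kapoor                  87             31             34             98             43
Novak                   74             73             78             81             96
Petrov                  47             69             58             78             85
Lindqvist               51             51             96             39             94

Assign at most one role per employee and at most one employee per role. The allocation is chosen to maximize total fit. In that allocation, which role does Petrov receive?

Petrov receives Design role.

Optimal: Santos→Lead role (95 pts), Kapoor→Data role (87 pts), Novak→Frontend role (96 pts), Petrov→Design role (78 pts), Lindqvist→QA role (96 pts) — total 95+87+96+78+96 = 452 pts.
Max-entry greedy (repeatedly take the single best remaining cell) gives 432 pts, worse by 20.
Swapping Petrov↔Santos (Petrov→Lead role 69 pts, Santos→Design role 56 pts) loses 48.
No other one-to-one assignment exceeds 452 pts.
Petrov's own top role is Frontend role (85 pts), but forcing Petrov→Frontend role and reassigning the rest optimally gives only 448 pts — worse by 4.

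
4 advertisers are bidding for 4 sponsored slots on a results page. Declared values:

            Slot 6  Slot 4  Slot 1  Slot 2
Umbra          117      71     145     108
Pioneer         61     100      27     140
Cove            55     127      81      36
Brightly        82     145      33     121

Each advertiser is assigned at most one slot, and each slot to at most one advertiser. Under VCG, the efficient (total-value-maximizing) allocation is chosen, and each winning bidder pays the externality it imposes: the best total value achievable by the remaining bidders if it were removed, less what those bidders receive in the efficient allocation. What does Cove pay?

Cove pays $63.

Efficient allocation: Umbra→Slot 1 ($145), Pioneer→Slot 2 ($140), Cove→Slot 4 ($127), Brightly→Slot 6 ($82); total welfare W = $494.
Cove receives Slot 4 at value $127, so the others get W − 127 = $367.
Without Cove: best allocation of the remaining 3 bidders over all 4 slots is Umbra→Slot 1 ($145), Pioneer→Slot 2 ($140), Brightly→Slot 4 ($145), total $430.
VCG payment = (others' best without Cove) − (others' welfare with Cove) = 430 − 367 = $63.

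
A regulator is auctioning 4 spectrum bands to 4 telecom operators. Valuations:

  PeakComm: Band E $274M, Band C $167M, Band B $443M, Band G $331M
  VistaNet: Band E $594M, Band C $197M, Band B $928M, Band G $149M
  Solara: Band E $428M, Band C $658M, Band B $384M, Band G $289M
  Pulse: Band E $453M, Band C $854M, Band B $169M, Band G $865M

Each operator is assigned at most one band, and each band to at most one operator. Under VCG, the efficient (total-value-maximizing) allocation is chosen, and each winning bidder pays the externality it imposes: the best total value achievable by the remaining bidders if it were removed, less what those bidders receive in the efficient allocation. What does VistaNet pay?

Efficient allocation: PeakComm→Band E ($274M), VistaNet→Band B ($928M), Solara→Band C ($658M), Pulse→Band G ($865M); total welfare W = $2725M.
VistaNet receives Band B at value $928M, so the others get W − 928 = $1797M.
Without VistaNet: best allocation of the remaining 3 bidders over all 4 bands is PeakComm→Band B ($443M), Solara→Band C ($658M), Pulse→Band G ($865M), total $1966M.
VCG payment = (others' best without VistaNet) − (others' welfare with VistaNet) = 1966 − 1797 = $169M.

VistaNet pays $169M.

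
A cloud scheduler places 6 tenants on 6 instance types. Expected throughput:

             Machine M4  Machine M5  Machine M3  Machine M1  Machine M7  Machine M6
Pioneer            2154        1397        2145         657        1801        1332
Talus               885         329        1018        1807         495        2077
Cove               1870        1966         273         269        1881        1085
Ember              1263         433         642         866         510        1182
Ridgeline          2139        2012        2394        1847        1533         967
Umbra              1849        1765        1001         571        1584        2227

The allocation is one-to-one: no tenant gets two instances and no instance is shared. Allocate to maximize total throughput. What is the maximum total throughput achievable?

Optimal: Pioneer→Machine M7 (1801 ops/s), Talus→Machine M1 (1807 ops/s), Cove→Machine M5 (1966 ops/s), Ember→Machine M4 (1263 ops/s), Ridgeline→Machine M3 (2394 ops/s), Umbra→Machine M6 (2227 ops/s) — total 1801+1807+1966+1263+2394+2227 = 11458 ops/s.
Next-best assignment: Pioneer→Machine M3, Talus→Machine M1, Cove→Machine M7, Ember→Machine M4, Ridgeline→Machine M5, Umbra→Machine M6 = 11335 ops/s.

Max total: 11458 ops/s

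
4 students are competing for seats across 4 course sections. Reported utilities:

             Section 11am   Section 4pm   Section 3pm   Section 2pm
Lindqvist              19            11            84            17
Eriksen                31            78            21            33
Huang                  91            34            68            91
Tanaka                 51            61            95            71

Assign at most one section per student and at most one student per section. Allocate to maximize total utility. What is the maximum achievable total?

Optimal: Lindqvist→Section 3pm (84 points), Eriksen→Section 4pm (78 points), Huang→Section 11am (91 points), Tanaka→Section 2pm (71 points) — total 84+78+91+71 = 324 points.
Max-entry greedy (repeatedly take the single best remaining cell) gives 281 points, worse by 43.
No other one-to-one assignment exceeds 324 points.

Maximum total: 324 points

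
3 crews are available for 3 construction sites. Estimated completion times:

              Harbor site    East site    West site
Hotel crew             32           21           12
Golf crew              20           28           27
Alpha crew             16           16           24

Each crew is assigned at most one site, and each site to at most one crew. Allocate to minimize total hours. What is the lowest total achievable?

Treat this as an assignment problem: match each crew to one site.
Optimal: Hotel crew→West site (12 hours), Golf crew→Harbor site (20 hours), Alpha crew→East site (16 hours) — total 12+20+16 = 48 hours.
Next-best assignment: Hotel crew→West site, Golf crew→East site, Alpha crew→Harbor site = 56 hours.
No other one-to-one assignment undercuts 48 hours.

Minimum total: 48 hours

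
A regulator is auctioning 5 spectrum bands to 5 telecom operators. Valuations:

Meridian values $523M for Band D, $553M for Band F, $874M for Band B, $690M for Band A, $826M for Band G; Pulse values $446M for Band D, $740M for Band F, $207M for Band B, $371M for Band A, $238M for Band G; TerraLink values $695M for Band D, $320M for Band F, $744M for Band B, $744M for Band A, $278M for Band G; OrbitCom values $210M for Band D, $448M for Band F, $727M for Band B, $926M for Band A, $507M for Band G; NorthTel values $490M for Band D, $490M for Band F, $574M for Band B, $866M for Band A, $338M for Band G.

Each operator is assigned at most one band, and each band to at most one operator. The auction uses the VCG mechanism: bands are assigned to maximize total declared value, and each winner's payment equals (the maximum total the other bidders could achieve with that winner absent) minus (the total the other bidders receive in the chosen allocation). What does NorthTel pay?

Efficient allocation: Meridian→Band G ($826M), Pulse→Band F ($740M), TerraLink→Band D ($695M), OrbitCom→Band B ($727M), NorthTel→Band A ($866M); total welfare W = $3854M.
NorthTel receives Band A at value $866M, so the others get W − 866 = $2988M.
Without NorthTel: best allocation of the remaining 4 bidders over all 5 bands is Meridian→Band G ($826M), Pulse→Band F ($740M), TerraLink→Band B ($744M), OrbitCom→Band A ($926M), total $3236M.
VCG payment = (others' best without NorthTel) − (others' welfare with NorthTel) = 3236 − 2988 = $248M.

NorthTel pays $248M.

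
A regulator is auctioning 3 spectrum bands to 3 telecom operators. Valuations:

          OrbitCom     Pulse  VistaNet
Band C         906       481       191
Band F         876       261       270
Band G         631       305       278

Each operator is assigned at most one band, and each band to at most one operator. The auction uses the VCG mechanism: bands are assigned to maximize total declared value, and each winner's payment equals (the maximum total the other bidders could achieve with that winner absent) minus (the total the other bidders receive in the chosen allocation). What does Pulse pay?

Efficient allocation: OrbitCom→Band F ($876M), Pulse→Band C ($481M), VistaNet→Band G ($278M); total welfare W = $1635M.
Pulse receives Band C at value $481M, so the others get W − 481 = $1154M.
Without Pulse: best allocation of the remaining 2 bidders over all 3 bands is OrbitCom→Band C ($906M), VistaNet→Band G ($278M), total $1184M.
VCG payment = (others' best without Pulse) − (others' welfare with Pulse) = 1184 − 1154 = $30M.

Pulse pays $30M.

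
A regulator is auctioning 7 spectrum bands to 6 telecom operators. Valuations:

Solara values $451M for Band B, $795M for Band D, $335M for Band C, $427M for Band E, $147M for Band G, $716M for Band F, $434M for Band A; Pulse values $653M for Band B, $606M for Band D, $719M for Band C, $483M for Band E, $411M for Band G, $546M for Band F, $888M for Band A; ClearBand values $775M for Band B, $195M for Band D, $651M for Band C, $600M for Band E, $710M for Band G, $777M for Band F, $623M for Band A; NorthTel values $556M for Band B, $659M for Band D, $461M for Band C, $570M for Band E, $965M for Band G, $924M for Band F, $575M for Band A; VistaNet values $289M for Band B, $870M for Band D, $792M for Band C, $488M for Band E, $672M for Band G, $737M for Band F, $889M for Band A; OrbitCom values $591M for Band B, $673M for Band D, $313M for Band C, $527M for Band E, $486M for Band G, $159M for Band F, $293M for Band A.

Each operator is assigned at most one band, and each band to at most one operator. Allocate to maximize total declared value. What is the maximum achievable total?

This is a one-to-one assignment (maximum-weight bipartite matching).
Optimal: Solara→Band F ($716M), Pulse→Band A ($888M), ClearBand→Band B ($775M), NorthTel→Band G ($965M), VistaNet→Band C ($792M), OrbitCom→Band D ($673M) — total 716+888+775+965+792+673 = $4809M.
Column-greedy (each band in turn goes to its best remaining operator) gives $4136M, worse by 673.
Next-best assignment: Solara→Band D, Pulse→Band A, ClearBand→Band F, NorthTel→Band G, VistaNet→Band C, OrbitCom→Band B = $4808M.
Checked against all permutations: $4809M is optimal.

Max total: $4809M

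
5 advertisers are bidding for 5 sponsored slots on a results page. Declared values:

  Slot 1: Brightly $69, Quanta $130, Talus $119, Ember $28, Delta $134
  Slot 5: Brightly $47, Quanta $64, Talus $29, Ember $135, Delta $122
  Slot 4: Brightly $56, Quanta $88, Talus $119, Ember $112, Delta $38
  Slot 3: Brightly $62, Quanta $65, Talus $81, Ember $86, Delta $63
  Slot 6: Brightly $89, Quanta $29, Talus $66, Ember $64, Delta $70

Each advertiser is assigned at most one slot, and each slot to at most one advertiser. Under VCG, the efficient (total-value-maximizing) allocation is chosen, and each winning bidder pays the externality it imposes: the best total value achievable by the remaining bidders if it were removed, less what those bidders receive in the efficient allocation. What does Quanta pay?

Quanta pays $61.

Efficient allocation: Brightly→Slot 6 ($89), Quanta→Slot 1 ($130), Talus→Slot 4 ($119), Ember→Slot 3 ($86), Delta→Slot 5 ($122); total welfare W = $546.
Quanta receives Slot 1 at value $130, so the others get W − 130 = $416.
Without Quanta: best allocation of the remaining 4 bidders over all 5 slots is Brightly→Slot 6 ($89), Talus→Slot 4 ($119), Ember→Slot 5 ($135), Delta→Slot 1 ($134), total $477.
VCG payment = (others' best without Quanta) − (others' welfare with Quanta) = 477 − 416 = $61.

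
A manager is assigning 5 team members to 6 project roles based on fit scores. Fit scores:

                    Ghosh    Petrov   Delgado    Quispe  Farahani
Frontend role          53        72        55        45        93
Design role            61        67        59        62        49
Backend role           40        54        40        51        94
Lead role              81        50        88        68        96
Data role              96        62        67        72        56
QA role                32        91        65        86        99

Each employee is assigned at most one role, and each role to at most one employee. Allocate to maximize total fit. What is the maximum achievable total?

This is a one-to-one assignment (maximum-weight bipartite matching).
Optimal: Ghosh→Data role (96 pts), Petrov→Frontend role (72 pts), Delgado→Lead role (88 pts), Quispe→QA role (86 pts), Farahani→Backend role (94 pts) — total 96+72+88+86+94 = 436 pts.
Row-greedy (each employee in turn takes its best remaining role) gives 431 pts, worse by 5.

Maximum total: 436 pts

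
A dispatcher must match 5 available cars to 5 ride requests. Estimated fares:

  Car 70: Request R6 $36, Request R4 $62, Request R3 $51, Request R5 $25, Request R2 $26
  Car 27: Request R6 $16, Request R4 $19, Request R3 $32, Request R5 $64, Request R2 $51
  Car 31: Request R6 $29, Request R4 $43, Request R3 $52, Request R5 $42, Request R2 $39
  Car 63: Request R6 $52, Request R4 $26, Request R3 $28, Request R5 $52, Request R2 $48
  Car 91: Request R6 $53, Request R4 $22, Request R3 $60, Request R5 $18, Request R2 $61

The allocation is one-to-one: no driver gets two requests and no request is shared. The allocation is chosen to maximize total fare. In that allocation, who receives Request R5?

Optimal: Car 70→Request R4 ($62), Car 27→Request R5 ($64), Car 31→Request R3 ($52), Car 63→Request R6 ($52), Car 91→Request R2 ($61) — total 62+64+52+52+61 = $291.
Column-greedy (each request in turn goes to its best remaining driver) gives $279, worse by 12.

Car 27 receives Request R5.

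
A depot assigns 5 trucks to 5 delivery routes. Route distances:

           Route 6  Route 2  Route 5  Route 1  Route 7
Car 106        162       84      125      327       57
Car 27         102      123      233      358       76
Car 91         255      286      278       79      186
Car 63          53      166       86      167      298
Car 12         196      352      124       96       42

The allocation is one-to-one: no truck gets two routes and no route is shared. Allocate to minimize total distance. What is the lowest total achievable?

Optimal: Car 106→Route 2 (84 km), Car 27→Route 6 (102 km), Car 91→Route 1 (79 km), Car 63→Route 5 (86 km), Car 12→Route 7 (42 km) — total 84+102+79+86+42 = 393 km.
Column-greedy (each route in turn goes to its cheapest remaining truck) gives 416 km, worse by 23.

Min total: 393 km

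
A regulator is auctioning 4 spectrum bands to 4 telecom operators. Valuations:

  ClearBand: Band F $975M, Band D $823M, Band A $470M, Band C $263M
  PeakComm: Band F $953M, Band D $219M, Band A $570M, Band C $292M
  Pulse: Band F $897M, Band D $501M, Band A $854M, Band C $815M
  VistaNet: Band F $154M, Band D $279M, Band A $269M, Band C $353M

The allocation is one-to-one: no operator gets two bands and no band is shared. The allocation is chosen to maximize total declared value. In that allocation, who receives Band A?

Pulse receives Band A.

Optimal: ClearBand→Band D ($823M), PeakComm→Band F ($953M), Pulse→Band A ($854M), VistaNet→Band C ($353M) — total 823+953+854+353 = $2983M.
Row-greedy (each operator in turn takes its best remaining band) gives $2639M, worse by 344.
Pulse's own top band is Band F ($897M), but forcing Pulse→Band F and reassigning the rest optimally gives only $2643M — worse by 340.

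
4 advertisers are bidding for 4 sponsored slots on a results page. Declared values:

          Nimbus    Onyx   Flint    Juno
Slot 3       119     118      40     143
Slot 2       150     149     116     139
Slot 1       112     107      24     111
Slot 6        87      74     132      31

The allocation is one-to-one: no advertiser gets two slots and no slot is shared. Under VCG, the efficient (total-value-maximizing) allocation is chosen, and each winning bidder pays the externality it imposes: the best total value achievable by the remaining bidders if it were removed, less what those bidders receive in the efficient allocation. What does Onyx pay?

Efficient allocation: Nimbus→Slot 1 ($112), Onyx→Slot 2 ($149), Flint→Slot 6 ($132), Juno→Slot 3 ($143); total welfare W = $536.
Onyx receives Slot 2 at value $149, so the others get W − 149 = $387.
Without Onyx: best allocation of the remaining 3 bidders over all 4 slots is Nimbus→Slot 2 ($150), Flint→Slot 6 ($132), Juno→Slot 3 ($143), total $425.
VCG payment = (others' best without Onyx) − (others' welfare with Onyx) = 425 − 387 = $38.

Onyx pays $38.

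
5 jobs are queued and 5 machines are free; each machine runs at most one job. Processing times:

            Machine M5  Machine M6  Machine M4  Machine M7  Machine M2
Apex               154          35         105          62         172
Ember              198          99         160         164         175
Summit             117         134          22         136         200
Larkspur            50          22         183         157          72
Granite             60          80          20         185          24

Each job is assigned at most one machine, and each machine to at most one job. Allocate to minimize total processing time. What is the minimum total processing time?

Optimal: Apex→Machine M7 (62 min), Ember→Machine M6 (99 min), Summit→Machine M4 (22 min), Larkspur→Machine M5 (50 min), Granite→Machine M2 (24 min) — total 62+99+22+50+24 = 257 min.
Every other assignment is strictly worse.

Min total: 257 min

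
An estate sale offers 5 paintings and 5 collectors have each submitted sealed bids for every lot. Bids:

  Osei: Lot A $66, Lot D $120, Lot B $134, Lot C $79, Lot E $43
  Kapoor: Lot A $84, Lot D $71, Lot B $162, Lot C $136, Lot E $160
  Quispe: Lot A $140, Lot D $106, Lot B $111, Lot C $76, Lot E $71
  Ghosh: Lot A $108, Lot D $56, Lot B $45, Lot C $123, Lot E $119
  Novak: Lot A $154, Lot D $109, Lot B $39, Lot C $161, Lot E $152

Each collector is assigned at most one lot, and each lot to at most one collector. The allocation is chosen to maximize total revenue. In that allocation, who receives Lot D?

Osei receives Lot D.

Optimal: Osei→Lot D ($120), Kapoor→Lot B ($162), Quispe→Lot A ($140), Ghosh→Lot E ($119), Novak→Lot C ($161) — total 120+162+140+119+161 = $702.
Row-greedy (each collector in turn takes its best remaining lot) gives $666, worse by 36.
Osei's own top lot is Lot B ($134), but forcing Osei→Lot B and reassigning the rest optimally gives only $677 — worse by 25.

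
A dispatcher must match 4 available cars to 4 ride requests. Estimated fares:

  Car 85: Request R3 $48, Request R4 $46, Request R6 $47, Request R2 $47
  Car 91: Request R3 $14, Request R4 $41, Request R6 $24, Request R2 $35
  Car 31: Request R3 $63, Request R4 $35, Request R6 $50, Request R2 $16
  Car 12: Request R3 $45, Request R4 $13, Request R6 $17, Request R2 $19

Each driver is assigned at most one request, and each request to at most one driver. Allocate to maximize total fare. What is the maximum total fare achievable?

Optimal: Car 85→Request R2 ($47), Car 91→Request R4 ($41), Car 31→Request R6 ($50), Car 12→Request R3 ($45) — total 47+41+50+45 = $183.
Max-entry greedy (repeatedly take the single best remaining cell) gives $170, worse by 13.
Next-best assignment: Car 85→Request R4, Car 91→Request R2, Car 31→Request R6, Car 12→Request R3 = $176.

Maximum total: $183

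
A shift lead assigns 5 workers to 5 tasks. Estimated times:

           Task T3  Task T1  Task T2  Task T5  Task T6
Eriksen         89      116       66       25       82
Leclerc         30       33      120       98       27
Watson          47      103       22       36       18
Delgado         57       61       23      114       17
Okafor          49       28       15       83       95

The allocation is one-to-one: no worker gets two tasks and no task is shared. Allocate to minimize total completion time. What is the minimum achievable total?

Optimal: Eriksen→Task T5 (25 min), Leclerc→Task T3 (30 min), Watson→Task T2 (22 min), Delgado→Task T6 (17 min), Okafor→Task T1 (28 min) — total 25+30+22+17+28 = 122 min.
Min-entry greedy (repeatedly take the single cheapest remaining cell) gives 190 min, worse by 68.

Minimum total: 122 min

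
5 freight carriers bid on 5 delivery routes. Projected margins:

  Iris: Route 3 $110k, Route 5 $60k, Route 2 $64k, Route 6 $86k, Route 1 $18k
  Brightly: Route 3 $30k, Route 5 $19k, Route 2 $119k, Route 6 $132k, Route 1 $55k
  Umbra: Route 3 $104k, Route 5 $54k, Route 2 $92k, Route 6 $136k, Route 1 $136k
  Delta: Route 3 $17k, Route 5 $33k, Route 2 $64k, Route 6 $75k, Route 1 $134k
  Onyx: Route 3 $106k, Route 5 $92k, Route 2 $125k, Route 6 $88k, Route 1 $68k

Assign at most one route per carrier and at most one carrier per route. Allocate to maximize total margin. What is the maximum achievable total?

Max total: $591k

Optimal: Iris→Route 3 ($110k), Brightly→Route 2 ($119k), Umbra→Route 6 ($136k), Delta→Route 1 ($134k), Onyx→Route 5 ($92k) — total 110+119+136+134+92 = $591k.
Row-greedy (each carrier in turn takes its best remaining route) gives $534k, worse by 57.
Every other assignment is strictly worse.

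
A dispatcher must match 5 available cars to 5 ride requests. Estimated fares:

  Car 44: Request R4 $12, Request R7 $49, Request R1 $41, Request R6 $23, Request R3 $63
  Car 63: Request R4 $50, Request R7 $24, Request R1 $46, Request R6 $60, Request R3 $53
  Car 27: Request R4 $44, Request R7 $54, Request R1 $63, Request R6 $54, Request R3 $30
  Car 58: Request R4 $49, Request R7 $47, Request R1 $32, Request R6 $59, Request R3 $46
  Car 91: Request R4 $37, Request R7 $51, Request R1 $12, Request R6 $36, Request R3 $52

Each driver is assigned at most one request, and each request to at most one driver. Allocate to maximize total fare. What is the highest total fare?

Max total: $286

Optimal: Car 44→Request R3 ($63), Car 63→Request R4 ($50), Car 27→Request R1 ($63), Car 58→Request R6 ($59), Car 91→Request R7 ($51) — total 63+50+63+59+51 = $286.
Column-greedy (each request in turn goes to its best remaining driver) gives $256, worse by 30.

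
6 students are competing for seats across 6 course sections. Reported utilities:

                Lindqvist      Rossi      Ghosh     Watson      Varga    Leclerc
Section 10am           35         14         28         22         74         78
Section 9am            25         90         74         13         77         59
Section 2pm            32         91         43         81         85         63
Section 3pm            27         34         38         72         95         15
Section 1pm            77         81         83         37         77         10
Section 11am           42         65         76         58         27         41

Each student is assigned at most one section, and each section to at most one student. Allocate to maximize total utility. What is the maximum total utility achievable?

Optimal: Lindqvist→Section 1pm (77 points), Rossi→Section 9am (90 points), Ghosh→Section 11am (76 points), Watson→Section 2pm (81 points), Varga→Section 3pm (95 points), Leclerc→Section 10am (78 points) — total 77+90+76+81+95+78 = 497 points.
Column-greedy (each section in turn goes to its best remaining student) gives 450 points, worse by 47.
Next-best assignment: Lindqvist→Section 1pm, Rossi→Section 9am, Ghosh→Section 11am, Watson→Section 3pm, Varga→Section 2pm, Leclerc→Section 10am = 478 points.
Checked against all permutations: 497 points is optimal.

Max total: 497 points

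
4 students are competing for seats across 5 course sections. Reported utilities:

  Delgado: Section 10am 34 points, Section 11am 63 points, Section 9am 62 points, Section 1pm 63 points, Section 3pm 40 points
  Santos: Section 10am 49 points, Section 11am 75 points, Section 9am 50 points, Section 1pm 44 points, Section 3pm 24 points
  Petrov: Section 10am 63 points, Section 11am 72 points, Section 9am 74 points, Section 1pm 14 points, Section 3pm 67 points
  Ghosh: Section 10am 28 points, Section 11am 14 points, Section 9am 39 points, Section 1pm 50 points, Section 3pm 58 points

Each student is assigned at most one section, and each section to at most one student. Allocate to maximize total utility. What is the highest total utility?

Maximum total: 270 points

Optimal: Delgado→Section 1pm (63 points), Santos→Section 11am (75 points), Petrov→Section 9am (74 points), Ghosh→Section 3pm (58 points) — total 63+75+74+58 = 270 points.
Column-greedy (each section in turn goes to its best remaining student) gives 250 points, worse by 20.
Next-best assignment: Delgado→Section 1pm, Santos→Section 11am, Petrov→Section 10am, Ghosh→Section 3pm = 259 points.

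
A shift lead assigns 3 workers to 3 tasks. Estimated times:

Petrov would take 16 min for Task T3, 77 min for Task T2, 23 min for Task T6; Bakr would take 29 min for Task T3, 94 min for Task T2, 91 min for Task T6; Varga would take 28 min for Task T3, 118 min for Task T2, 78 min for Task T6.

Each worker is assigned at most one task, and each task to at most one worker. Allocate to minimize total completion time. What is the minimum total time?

Min total: 145 min

This is a one-to-one assignment (minimum-cost bipartite matching).
Optimal: Petrov→Task T6 (23 min), Bakr→Task T2 (94 min), Varga→Task T3 (28 min) — total 23+94+28 = 145 min.
Column-greedy (each task in turn goes to its cheapest remaining worker) gives 188 min, worse by 43.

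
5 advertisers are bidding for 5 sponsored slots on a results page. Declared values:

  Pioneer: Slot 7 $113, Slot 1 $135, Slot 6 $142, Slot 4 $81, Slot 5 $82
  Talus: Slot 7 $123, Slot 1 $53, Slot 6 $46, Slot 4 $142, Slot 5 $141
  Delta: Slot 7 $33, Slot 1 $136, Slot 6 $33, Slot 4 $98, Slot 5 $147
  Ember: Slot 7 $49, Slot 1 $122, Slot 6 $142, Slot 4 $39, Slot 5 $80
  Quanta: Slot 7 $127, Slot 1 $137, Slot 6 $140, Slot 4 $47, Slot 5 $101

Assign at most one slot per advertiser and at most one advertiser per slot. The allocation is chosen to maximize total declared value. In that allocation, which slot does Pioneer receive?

Optimal: Pioneer→Slot 1 ($135), Talus→Slot 4 ($142), Delta→Slot 5 ($147), Ember→Slot 6 ($142), Quanta→Slot 7 ($127) — total 135+142+147+142+127 = $693.
Max-entry greedy (repeatedly take the single best remaining cell) gives $617, worse by 76.
Next-best assignment: Pioneer→Slot 7, Talus→Slot 4, Delta→Slot 5, Ember→Slot 6, Quanta→Slot 1 = $681.
Swapping Talus↔Delta (Talus→Slot 5 $141, Delta→Slot 4 $98) loses 50.
Pioneer's own top slot is Slot 6 ($142), but forcing Pioneer→Slot 6 and reassigning the rest optimally gives only $680 — worse by 13.

Pioneer receives Slot 1.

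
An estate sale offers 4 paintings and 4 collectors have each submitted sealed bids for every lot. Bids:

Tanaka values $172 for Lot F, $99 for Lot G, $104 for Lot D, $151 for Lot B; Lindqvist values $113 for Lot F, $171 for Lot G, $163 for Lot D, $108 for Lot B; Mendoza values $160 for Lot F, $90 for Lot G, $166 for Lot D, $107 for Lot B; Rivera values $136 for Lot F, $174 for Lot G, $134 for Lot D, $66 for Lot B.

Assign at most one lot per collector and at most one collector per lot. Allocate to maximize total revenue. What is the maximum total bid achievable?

Maximum total: $648

Optimal: Tanaka→Lot B ($151), Lindqvist→Lot D ($163), Mendoza→Lot F ($160), Rivera→Lot G ($174) — total 151+163+160+174 = $648.
Column-greedy (each lot in turn goes to its best remaining collector) gives $620, worse by 28.
Swapping Rivera↔Tanaka (Rivera→Lot B $66, Tanaka→Lot G $99) loses 160.
Every other assignment is strictly worse.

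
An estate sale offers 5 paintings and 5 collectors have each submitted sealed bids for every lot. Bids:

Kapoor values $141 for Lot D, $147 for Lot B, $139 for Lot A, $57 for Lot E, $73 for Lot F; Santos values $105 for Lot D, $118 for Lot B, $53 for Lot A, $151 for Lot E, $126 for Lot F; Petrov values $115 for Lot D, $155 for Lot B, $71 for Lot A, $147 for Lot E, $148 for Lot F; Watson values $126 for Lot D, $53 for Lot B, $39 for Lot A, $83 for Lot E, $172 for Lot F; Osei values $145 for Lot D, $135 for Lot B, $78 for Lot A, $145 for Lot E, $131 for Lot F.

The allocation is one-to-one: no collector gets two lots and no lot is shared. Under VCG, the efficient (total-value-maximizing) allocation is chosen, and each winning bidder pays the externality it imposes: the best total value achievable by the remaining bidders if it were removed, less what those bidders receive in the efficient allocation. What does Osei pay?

Osei pays $2.

Efficient allocation: Kapoor→Lot A ($139), Santos→Lot E ($151), Petrov→Lot B ($155), Watson→Lot F ($172), Osei→Lot D ($145); total welfare W = $762.
Osei receives Lot D at value $145, so the others get W − 145 = $617.
Without Osei: best allocation of the remaining 4 bidders over all 5 lots is Kapoor→Lot D ($141), Santos→Lot E ($151), Petrov→Lot B ($155), Watson→Lot F ($172), total $619.
VCG payment = (others' best without Osei) − (others' welfare with Osei) = 619 − 617 = $2.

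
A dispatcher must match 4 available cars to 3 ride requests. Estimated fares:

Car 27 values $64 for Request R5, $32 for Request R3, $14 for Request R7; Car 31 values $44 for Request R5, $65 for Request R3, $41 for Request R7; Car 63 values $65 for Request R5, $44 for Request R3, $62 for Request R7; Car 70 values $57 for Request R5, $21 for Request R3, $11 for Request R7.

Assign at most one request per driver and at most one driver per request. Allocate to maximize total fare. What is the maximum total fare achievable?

Optimal: Car 27→Request R5 ($64), Car 31→Request R3 ($65), Car 63→Request R7 ($62) — total 64+65+62 = $191.
Max-entry greedy (repeatedly take the single best remaining cell) gives $144, worse by 47.
Next-best assignment: Car 70→Request R5, Car 31→Request R3, Car 63→Request R7 = $184.
Checked against all permutations: $191 is optimal.

Maximum total: $191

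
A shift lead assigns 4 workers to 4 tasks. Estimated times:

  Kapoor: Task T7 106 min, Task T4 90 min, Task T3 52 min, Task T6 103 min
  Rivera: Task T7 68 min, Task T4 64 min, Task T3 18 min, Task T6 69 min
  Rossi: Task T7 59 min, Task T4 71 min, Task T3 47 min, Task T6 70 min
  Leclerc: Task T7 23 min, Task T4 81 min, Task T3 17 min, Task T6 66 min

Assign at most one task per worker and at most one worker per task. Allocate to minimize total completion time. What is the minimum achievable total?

This is a one-to-one assignment (minimum-cost bipartite matching).
Optimal: Kapoor→Task T4 (90 min), Rivera→Task T3 (18 min), Rossi→Task T6 (70 min), Leclerc→Task T7 (23 min) — total 90+18+70+23 = 201 min.
Min-entry greedy (repeatedly take the single cheapest remaining cell) gives 243 min, worse by 42.
Next-best assignment: Kapoor→Task T3, Rivera→Task T4, Rossi→Task T6, Leclerc→Task T7 = 209 min.
Swapping Kapoor↔Rivera (Kapoor→Task T3 52 min, Rivera→Task T4 64 min) adds 8.

Min total: 201 min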